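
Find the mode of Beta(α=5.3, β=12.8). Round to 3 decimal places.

0.267

With α,β > 1, mode = (α−1)/(α+β−2) = 4.3/16.1 = 0.267.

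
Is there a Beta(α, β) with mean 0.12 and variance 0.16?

The Beta variance bound is σ² < μ(1−μ).
Here μ(1−μ) = 0.12×0.88 = 0.1056, and 0.16 ≥ 0.1056.

No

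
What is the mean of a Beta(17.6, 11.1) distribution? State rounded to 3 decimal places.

0.613

E[X] = α/(α+β) = 17.6/28.7 = 0.613.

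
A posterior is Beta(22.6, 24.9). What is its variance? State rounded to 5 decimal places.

0.00514

α+β = 47.5 and αβ = 562.74, so Var = αβ/[(α+β)²(α+β+1)] = 562.74/109428.125 = 0.00514.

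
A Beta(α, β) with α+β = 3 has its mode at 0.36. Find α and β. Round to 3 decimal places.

For α,β>1 the mode is (α−1)/(α+β−2), so α = mode·(κ−2)+1 = 0.36×1+1 = 1.360.
And β = (1−mode)·(κ−2)+1 = 0.64×1+1 = 1.640.

α = 1.360, β = 1.640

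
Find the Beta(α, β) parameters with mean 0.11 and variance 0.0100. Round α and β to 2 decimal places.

α = 0.97, β = 7.82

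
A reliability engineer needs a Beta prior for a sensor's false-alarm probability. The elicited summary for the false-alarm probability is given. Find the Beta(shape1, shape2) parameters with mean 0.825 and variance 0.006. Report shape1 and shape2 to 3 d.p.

By moment matching, shape1+shape2 = μ(1−μ)/σ² − 1 = (0.825·0.175)/0.006 − 1 = 24.0625 − 1 = 23.0625.
Since shape1/(shape1+shape2) = μ, shape1 = 0.825·23.0625 = 19.027 and shape2 = 0.175·23.0625 = 4.036.

shape1 = 19.027, shape2 = 4.036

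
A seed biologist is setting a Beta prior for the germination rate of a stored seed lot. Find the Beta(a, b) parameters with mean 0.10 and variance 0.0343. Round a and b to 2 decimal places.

a = 0.16, b = 1.46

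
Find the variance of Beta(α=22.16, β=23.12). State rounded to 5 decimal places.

μ = 22.16/45.28 = 0.489399; Var = μ(1−μ)/(α+β+1) = 0.2498876/46.28 = 0.00540.

0.00540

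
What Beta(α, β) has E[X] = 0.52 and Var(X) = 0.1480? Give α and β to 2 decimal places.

α = 0.36, β = 0.33

Let s = α+β. The Beta variance is μ(1−μ)/(s+1).
So s+1 = μ(1−μ)/σ² = (0.52×0.48)/0.1480 = 0.2496/0.1480 = 1.6865, giving s = 0.6865.
Then α = μs = 0.52×0.6865 = 0.36 and β = (1−μ)s = 0.48×0.6865 = 0.33.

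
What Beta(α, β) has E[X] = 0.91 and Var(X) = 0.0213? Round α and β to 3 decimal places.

α = 2.589, β = 0.256

Let s = α+β. The Beta variance is μ(1−μ)/(s+1).
So s+1 = μ(1−μ)/σ² = (0.91×0.09)/0.0213 = 0.0819/0.0213 = 3.8451, giving s = 2.8451.
Then α = μs = 0.91×2.8451 = 2.589 and β = (1−μ)s = 0.09×2.8451 = 0.256.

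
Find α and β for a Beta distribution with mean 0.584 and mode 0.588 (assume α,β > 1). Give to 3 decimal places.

α = 25.696, β = 18.304

Let s = α+β. Mean gives α = μs = 0.584s; mode gives (α−1)/(s−2) = 0.588.
Substituting: 0.584s − 1 = 0.588(s−2) = 0.588s − 1.176, so -0.004s = -0.176 and s = 44.0000.
Then α = 0.584×44.0000 = 25.696 and β = s−α = 18.304.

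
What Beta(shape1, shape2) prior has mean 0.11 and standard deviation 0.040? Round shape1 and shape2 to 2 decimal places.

shape1 = 6.62, shape2 = 53.57

First σ² = 0.001600. Setting shape1 = μn, shape2 = (1−μ)n with n = shape1+shape2,
μ(1−μ)/(n+1) = 0.001600 ⇒ n+1 = 0.0979/0.001600 = 61.1875 ⇒ n = 60.1875.
Hence shape1 = 0.11×60.1875 = 6.62, shape2 = 0.89×60.1875 = 53.57.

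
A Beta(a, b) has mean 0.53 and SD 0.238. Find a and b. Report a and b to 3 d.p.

a = 1.801, b = 1.597

First σ² = 0.056644. Setting a = μn, b = (1−μ)n with n = a+b,
μ(1−μ)/(n+1) = 0.056644 ⇒ n+1 = 0.2491/0.056644 = 4.3976 ⇒ n = 3.3976.
Hence a = 0.53×3.3976 = 1.801, b = 0.47×3.3976 = 1.597.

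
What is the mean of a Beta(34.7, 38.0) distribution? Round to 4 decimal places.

The Beta mean is α/(α+β) = 34.7/(34.7+38.0) = 0.4773.

0.4773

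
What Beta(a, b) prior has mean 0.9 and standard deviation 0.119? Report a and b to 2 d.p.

First σ² = 0.014161. Setting a = μn, b = (1−μ)n with n = a+b,
μ(1−μ)/(n+1) = 0.014161 ⇒ n+1 = 0.09/0.014161 = 6.3555 ⇒ n = 5.3555.
Hence a = 0.9×5.3555 = 4.82, b = 0.1×5.3555 = 0.54.

a = 4.82, b = 0.54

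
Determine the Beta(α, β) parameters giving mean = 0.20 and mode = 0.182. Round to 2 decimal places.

α = 7.07, β = 28.27

With s = α+β: μ = α/s and mode = (α−1)/(s−2). Eliminating α = μs,
μs − 1 = m(s−2) ⇒ s(μ−m) = 1−2m ⇒ s = 0.636/0.018 = 35.3333.
So α = μs = 7.07, β = (1−μ)s = 28.27.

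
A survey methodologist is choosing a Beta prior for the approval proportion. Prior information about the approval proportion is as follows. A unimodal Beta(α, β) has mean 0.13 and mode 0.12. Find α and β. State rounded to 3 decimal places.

α = 9.880, β = 66.120

Let s = α+β. Mean gives α = μs = 0.13s; mode gives (α−1)/(s−2) = 0.12.
Substituting: 0.13s − 1 = 0.12(s−2) = 0.12s − 0.24, so 0.01s = 0.76 and s = 76.0000.
Then α = 0.13×76.0000 = 9.880 and β = s−α = 66.120.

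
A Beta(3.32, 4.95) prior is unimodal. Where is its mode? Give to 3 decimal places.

0.370

With α,β > 1, mode = (α−1)/(α+β−2) = 2.32/6.27 = 0.370.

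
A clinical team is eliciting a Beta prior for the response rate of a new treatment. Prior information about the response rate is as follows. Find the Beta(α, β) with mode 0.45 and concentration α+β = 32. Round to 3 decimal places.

Since the density peak of Beta(α,β) is at (α−1)/(α+β−2),
α = 1 + 0.45(32−2) = 14.500 and β = 32 − 14.500 = 17.500.

α = 14.500, β = 17.500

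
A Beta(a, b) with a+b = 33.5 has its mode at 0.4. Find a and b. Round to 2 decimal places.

For a,b>1 the mode is (a−1)/(a+b−2), so a = mode·(κ−2)+1 = 0.4×31.5+1 = 13.60.
And b = (1−mode)·(κ−2)+1 = 0.6×31.5+1 = 19.90.

a = 13.60, b = 19.90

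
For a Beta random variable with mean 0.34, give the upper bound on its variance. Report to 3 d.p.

0.224

For fixed mean μ the Beta variance is μ(1−μ)/(α+β+1), increasing as α+β decreases.
Its least upper bound (not attained) is μ(1−μ) = 0.34·0.66 = 0.224.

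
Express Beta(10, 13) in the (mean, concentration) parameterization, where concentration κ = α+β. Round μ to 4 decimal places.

μ = 0.4348, κ = 23

κ = α+β = 10+13 = 23; μ = α/κ = 10/23 = 0.4348.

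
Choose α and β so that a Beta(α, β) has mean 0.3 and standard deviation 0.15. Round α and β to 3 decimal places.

σ² = 0.15² = 0.0225.
With s = α+β, Var = μ(1−μ)/(s+1), so s+1 = (0.3×0.7)/0.0225 = 9.3333 and s = 8.3333.
α = μs = 2.500, β = (1−μ)s = 5.833.

α = 2.500, β = 5.833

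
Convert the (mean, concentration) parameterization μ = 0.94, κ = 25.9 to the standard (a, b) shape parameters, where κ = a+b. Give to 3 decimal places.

a = μκ = 0.94×25.9 = 24.346 and b = (1−μ)κ = 0.06×25.9 = 1.554.

a = 24.346, b = 1.554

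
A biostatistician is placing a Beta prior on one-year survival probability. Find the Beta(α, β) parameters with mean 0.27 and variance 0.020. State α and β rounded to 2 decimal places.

α = 2.39, β = 6.46

Write ν = α+β; then α = μν and Var = μ(1−μ)/(ν+1).
ν = μ(1−μ)/Var − 1 = 0.1971/0.020 − 1 = 8.8550.
α = 0.27·8.8550 = 2.39, β = 0.73·8.8550 = 6.46.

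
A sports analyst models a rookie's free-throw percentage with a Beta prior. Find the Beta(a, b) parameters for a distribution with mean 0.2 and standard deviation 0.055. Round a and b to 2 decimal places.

a = 10.38, b = 41.51

σ² = 0.055² = 0.003025.
With s = a+b, Var = μ(1−μ)/(s+1), so s+1 = (0.2×0.8)/0.003025 = 52.8926 and s = 51.8926.
a = μs = 10.38, b = (1−μ)s = 41.51.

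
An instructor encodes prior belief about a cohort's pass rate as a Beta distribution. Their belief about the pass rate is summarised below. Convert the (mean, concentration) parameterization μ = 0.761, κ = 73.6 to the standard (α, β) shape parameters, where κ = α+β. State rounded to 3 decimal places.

Split κ in proportion μ : (1−μ): α = 0.761·73.6 = 56.010, β = 73.6 − 56.010 = 17.590.

α = 56.010, β = 17.590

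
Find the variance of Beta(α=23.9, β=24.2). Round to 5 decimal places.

0.00509

α+β = 48.1 and αβ = 578.38, so Var = αβ/[(α+β)²(α+β+1)] = 578.38/113598.251 = 0.00509.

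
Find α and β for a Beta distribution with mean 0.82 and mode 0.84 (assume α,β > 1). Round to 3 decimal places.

With s = α+β: μ = α/s and mode = (α−1)/(s−2). Eliminating α = μs,
μs − 1 = m(s−2) ⇒ s(μ−m) = 1−2m ⇒ s = -0.68/-0.02 = 34.0000.
So α = μs = 27.880, β = (1−μ)s = 6.120.

α = 27.880, β = 6.120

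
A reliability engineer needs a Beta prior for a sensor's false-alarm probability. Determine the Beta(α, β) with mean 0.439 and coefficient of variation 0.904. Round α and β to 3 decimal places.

α = 0.247, β = 0.316

Var = (CV·μ)² = (0.904×0.439)² = 0.157495.
α+β = μ(1−μ)/Var − 1 = 0.246279/0.157495 − 1 = 0.5637.
Thus α = 0.439·0.5637 = 0.247 and β = 0.561·0.5637 = 0.316.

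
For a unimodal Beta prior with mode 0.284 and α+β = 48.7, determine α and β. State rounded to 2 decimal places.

α = 14.26, β = 34.44

For α,β>1 the mode is (α−1)/(α+β−2), so α = mode·(κ−2)+1 = 0.284×46.7+1 = 14.26.
And β = (1−mode)·(κ−2)+1 = 0.716×46.7+1 = 34.44.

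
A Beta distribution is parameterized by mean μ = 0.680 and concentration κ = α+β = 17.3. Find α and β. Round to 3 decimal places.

α = 11.764, β = 5.536

Split κ in proportion μ : (1−μ): α = 0.680·17.3 = 11.764, β = 17.3 − 11.764 = 5.536.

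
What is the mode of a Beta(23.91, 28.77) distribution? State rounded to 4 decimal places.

With α,β > 1, mode = (α−1)/(α+β−2) = 22.91/50.68 = 0.4521.

0.4521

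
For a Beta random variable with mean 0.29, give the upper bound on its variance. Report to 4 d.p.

0.2059

Var = μ(1−μ)/(α+β+1), which approaches μ(1−μ) as α+β → 0.
So the supremum is μ(1−μ) = 0.29×0.71 = 0.2059.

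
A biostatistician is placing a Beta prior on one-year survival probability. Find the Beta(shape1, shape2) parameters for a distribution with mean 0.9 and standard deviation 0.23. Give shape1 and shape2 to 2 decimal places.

shape1 = 0.63, shape2 = 0.07

Variance = 0.23² = 0.0529. The moment-matching identity shape1+shape2 = μ(1−μ)/Var − 1 gives
shape1+shape2 = 0.09/0.0529 − 1 = 0.7013, so shape1 = μ·0.7013 = 0.63 and shape2 = (1−μ)·0.7013 = 0.07.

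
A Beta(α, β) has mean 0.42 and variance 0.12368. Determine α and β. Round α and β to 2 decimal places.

α = 0.41, β = 0.56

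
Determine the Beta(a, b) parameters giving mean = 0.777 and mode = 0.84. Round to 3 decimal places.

a = 8.387, b = 2.407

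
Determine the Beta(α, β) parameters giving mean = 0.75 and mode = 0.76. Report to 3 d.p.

With s = α+β: μ = α/s and mode = (α−1)/(s−2). Eliminating α = μs,
μs − 1 = m(s−2) ⇒ s(μ−m) = 1−2m ⇒ s = -0.52/-0.01 = 52.0000.
So α = μs = 39.000, β = (1−μ)s = 13.000.

α = 39.000, β = 13.000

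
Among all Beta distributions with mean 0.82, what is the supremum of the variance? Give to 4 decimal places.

0.1476

Var = μ(1−μ)/(α+β+1), which approaches μ(1−μ) as α+β → 0.
So the supremum is μ(1−μ) = 0.82×0.18 = 0.1476.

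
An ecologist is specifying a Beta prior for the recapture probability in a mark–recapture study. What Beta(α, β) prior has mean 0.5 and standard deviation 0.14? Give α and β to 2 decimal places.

α = 5.88, β = 5.88

Variance = 0.14² = 0.0196. The moment-matching identity α+β = μ(1−μ)/Var − 1 gives
α+β = 0.25/0.0196 − 1 = 11.7551, so α = μ·11.7551 = 5.88 and β = (1−μ)·11.7551 = 5.88.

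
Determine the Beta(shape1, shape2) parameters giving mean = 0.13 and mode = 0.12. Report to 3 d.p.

With s = shape1+shape2: μ = shape1/s and mode = (shape1−1)/(s−2). Eliminating shape1 = μs,
μs − 1 = m(s−2) ⇒ s(μ−m) = 1−2m ⇒ s = 0.76/0.01 = 76.0000.
So shape1 = μs = 9.880, shape2 = (1−μ)s = 66.120.

shape1 = 9.880, shape2 = 66.120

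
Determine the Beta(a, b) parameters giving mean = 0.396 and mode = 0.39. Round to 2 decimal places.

With s = a+b: μ = a/s and mode = (a−1)/(s−2). Eliminating a = μs,
μs − 1 = m(s−2) ⇒ s(μ−m) = 1−2m ⇒ s = 0.22/0.006 = 36.6667.
So a = μs = 14.52, b = (1−μ)s = 22.15.

a = 14.52, b = 22.15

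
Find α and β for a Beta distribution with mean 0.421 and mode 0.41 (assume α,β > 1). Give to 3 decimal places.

α = 6.889, β = 9.475

Let s = α+β. Mean gives α = μs = 0.421s; mode gives (α−1)/(s−2) = 0.41.
Substituting: 0.421s − 1 = 0.41(s−2) = 0.41s − 0.82, so 0.011s = 0.18 and s = 16.3636.
Then α = 0.421×16.3636 = 6.889 and β = s−α = 9.475.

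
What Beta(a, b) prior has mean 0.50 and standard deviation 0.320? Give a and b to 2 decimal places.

a = 0.72, b = 0.72

First σ² = 0.102400. Setting a = μn, b = (1−μ)n with n = a+b,
μ(1−μ)/(n+1) = 0.102400 ⇒ n+1 = 0.2500/0.102400 = 2.4414 ⇒ n = 1.4414.
Hence a = 0.50×1.4414 = 0.72, b = 0.50×1.4414 = 0.72.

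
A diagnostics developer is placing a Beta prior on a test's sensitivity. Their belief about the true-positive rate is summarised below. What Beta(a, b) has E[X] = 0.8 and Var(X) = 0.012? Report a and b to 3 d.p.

a = 9.867, b = 2.467

Write ν = a+b; then a = μν and Var = μ(1−μ)/(ν+1).
ν = μ(1−μ)/Var − 1 = 0.16/0.012 − 1 = 12.3333.
a = 0.8·12.3333 = 9.867, b = 0.2·12.3333 = 2.467.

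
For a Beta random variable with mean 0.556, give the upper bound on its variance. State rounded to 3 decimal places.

For fixed mean μ the Beta variance is μ(1−μ)/(α+β+1), increasing as α+β decreases.
Its least upper bound (not attained) is μ(1−μ) = 0.556·0.444 = 0.247.

0.247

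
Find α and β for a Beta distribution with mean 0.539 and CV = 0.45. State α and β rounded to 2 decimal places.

α = 1.74, β = 1.49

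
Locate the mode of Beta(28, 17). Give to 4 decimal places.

0.6279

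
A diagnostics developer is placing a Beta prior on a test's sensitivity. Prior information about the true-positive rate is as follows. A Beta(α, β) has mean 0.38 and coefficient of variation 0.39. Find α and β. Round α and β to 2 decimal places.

Var = (CV·μ)² = (0.39×0.38)² = 0.021963.
α+β = μ(1−μ)/Var − 1 = 0.2356/0.021963 − 1 = 9.7270.
Thus α = 0.38·9.7270 = 3.70 and β = 0.62·9.7270 = 6.03.

α = 3.70, β = 6.03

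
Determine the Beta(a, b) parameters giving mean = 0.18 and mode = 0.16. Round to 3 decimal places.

a = 6.120, b = 27.880

With s = a+b: μ = a/s and mode = (a−1)/(s−2). Eliminating a = μs,
μs − 1 = m(s−2) ⇒ s(μ−m) = 1−2m ⇒ s = 0.68/0.02 = 34.0000.
So a = μs = 6.120, b = (1−μ)s = 27.880.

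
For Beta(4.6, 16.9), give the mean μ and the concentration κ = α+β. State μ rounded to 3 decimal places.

μ = 0.214, κ = 21.5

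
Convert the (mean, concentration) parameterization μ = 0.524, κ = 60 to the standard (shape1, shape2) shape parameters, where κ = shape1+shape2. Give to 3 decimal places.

shape1 = 31.440, shape2 = 28.560

Split κ in proportion μ : (1−μ): shape1 = 0.524·60 = 31.440, shape2 = 60 − 31.440 = 28.560.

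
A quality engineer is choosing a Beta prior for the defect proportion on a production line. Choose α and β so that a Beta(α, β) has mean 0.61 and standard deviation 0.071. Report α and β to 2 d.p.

α = 28.18, β = 18.02

σ² = 0.071² = 0.005041.
With s = α+β, Var = μ(1−μ)/(s+1), so s+1 = (0.61×0.39)/0.005041 = 47.1930 and s = 46.1930.
α = μs = 28.18, β = (1−μ)s = 18.02.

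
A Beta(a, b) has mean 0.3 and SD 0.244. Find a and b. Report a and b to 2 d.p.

σ² = 0.244² = 0.059536.
With s = a+b, Var = μ(1−μ)/(s+1), so s+1 = (0.3×0.7)/0.059536 = 3.5273 and s = 2.5273.
a = μs = 0.76, b = (1−μ)s = 1.77.

a = 0.76, b = 1.77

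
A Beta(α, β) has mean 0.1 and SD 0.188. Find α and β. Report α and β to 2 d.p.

α = 0.15, β = 1.39

σ² = 0.188² = 0.035344.
With s = α+β, Var = μ(1−μ)/(s+1), so s+1 = (0.1×0.9)/0.035344 = 2.5464 and s = 1.5464.
α = μs = 0.15, β = (1−μ)s = 1.39.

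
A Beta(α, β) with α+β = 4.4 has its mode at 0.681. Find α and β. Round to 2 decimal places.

For α,β>1 the mode is (α−1)/(α+β−2), so α = mode·(κ−2)+1 = 0.681×2.4+1 = 2.63.
And β = (1−mode)·(κ−2)+1 = 0.319×2.4+1 = 1.77.

α = 2.63, β = 1.77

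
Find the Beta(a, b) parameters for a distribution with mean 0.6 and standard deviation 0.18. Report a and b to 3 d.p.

σ² = 0.18² = 0.0324.
With s = a+b, Var = μ(1−μ)/(s+1), so s+1 = (0.6×0.4)/0.0324 = 7.4074 and s = 6.4074.
a = μs = 3.844, b = (1−μ)s = 2.563.

a = 3.844, b = 2.563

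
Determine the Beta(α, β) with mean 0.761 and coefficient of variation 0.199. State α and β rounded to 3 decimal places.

α = 5.274, β = 1.656

σ = CV·μ = 0.199×0.761 = 0.15144, so σ² = 0.022934.
s+1 = μ(1−μ)/σ² = 0.181879/0.022934 = 7.9306, so s = α+β = 6.9306.
α = μs = 5.274, β = (1−μ)s = 1.656.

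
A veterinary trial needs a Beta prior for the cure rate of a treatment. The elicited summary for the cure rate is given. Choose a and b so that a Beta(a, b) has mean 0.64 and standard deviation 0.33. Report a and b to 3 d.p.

σ² = 0.33² = 0.1089.
With s = a+b, Var = μ(1−μ)/(s+1), so s+1 = (0.64×0.36)/0.1089 = 2.1157 and s = 1.1157.
a = μs = 0.714, b = (1−μ)s = 0.402.

a = 0.714, b = 0.402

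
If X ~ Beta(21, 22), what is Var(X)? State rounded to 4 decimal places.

0.0057

Var = αβ/[(α+β)²(α+β+1)] = (21×22)/(43²×44) = 462/81356 = 0.0057.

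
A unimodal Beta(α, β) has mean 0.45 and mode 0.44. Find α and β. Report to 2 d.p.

α = 5.40, β = 6.60

Let s = α+β. Mean gives α = μs = 0.45s; mode gives (α−1)/(s−2) = 0.44.
Substituting: 0.45s − 1 = 0.44(s−2) = 0.44s − 0.88, so 0.01s = 0.12 and s = 12.0000.
Then α = 0.45×12.0000 = 5.40 and β = s−α = 6.60.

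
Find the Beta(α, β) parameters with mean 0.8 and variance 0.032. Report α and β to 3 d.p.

Write ν = α+β; then α = μν and Var = μ(1−μ)/(ν+1).
ν = μ(1−μ)/Var − 1 = 0.16/0.032 − 1 = 4.0000.
α = 0.8·4.0000 = 3.200, β = 0.2·4.0000 = 0.800.

α = 3.200, β = 0.800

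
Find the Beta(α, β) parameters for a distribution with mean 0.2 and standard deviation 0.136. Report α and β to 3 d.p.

α = 1.530, β = 6.120

σ² = 0.136² = 0.018496.
With s = α+β, Var = μ(1−μ)/(s+1), so s+1 = (0.2×0.8)/0.018496 = 8.6505 and s = 7.6505.
α = μs = 1.530, β = (1−μ)s = 6.120.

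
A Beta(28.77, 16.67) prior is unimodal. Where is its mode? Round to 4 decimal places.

0.6393

With α,β > 1, mode = (α−1)/(α+β−2) = 27.77/43.44 = 0.6393.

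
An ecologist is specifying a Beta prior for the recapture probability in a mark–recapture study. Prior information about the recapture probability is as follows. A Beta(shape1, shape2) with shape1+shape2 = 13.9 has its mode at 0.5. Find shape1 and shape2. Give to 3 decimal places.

shape1 = 6.950, shape2 = 6.950

Since the density peak of Beta(shape1,shape2) is at (shape1−1)/(shape1+shape2−2),
shape1 = 1 + 0.5(13.9−2) = 6.950 and shape2 = 13.9 − 6.950 = 6.950.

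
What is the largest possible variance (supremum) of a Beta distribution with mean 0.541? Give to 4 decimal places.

For fixed mean μ the Beta variance is μ(1−μ)/(α+β+1), increasing as α+β decreases.
Its least upper bound (not attained) is μ(1−μ) = 0.541·0.459 = 0.2483.

0.2483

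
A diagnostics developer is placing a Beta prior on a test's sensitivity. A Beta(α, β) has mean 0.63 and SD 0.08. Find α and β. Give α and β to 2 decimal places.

α = 22.32, β = 13.11

First σ² = 0.0064. Setting α = μn, β = (1−μ)n with n = α+β,
μ(1−μ)/(n+1) = 0.0064 ⇒ n+1 = 0.2331/0.0064 = 36.4219 ⇒ n = 35.4219.
Hence α = 0.63×35.4219 = 22.32, β = 0.37×35.4219 = 13.11.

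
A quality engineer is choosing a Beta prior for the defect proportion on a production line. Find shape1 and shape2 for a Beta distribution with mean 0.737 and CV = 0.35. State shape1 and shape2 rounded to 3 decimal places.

shape1 = 1.410, shape2 = 0.503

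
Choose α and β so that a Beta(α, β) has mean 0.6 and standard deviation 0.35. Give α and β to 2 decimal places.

Variance = 0.35² = 0.1225. The moment-matching identity α+β = μ(1−μ)/Var − 1 gives
α+β = 0.24/0.1225 − 1 = 0.9592, so α = μ·0.9592 = 0.58 and β = (1−μ)·0.9592 = 0.38.

α = 0.58, β = 0.38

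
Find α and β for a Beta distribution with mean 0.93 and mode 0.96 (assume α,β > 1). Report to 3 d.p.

α = 28.520, β = 2.147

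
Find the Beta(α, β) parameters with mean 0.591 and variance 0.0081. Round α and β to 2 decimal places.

By moment matching, α+β = μ(1−μ)/σ² − 1 = (0.591·0.409)/0.0081 − 1 = 29.8419 − 1 = 28.8419.
Since α/(α+β) = μ, α = 0.591·28.8419 = 17.05 and β = 0.409·28.8419 = 11.80.

α = 17.05, β = 11.80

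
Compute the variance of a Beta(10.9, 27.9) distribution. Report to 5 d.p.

α+β = 38.8 and αβ = 304.11, so Var = αβ/[(α+β)²(α+β+1)] = 304.11/59916.512 = 0.00508.

0.00508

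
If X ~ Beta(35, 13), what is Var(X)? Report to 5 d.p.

0.00403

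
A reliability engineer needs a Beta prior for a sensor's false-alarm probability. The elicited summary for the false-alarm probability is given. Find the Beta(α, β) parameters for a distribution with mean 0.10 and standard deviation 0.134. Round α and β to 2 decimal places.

α = 0.40, β = 3.61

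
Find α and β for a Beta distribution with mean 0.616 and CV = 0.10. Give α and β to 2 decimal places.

Var = (CV·μ)² = (0.10×0.616)² = 0.003795.
α+β = μ(1−μ)/Var − 1 = 0.236544/0.003795 − 1 = 61.3377.
Thus α = 0.616·61.3377 = 37.78 and β = 0.384·61.3377 = 23.55.

α = 37.78, β = 23.55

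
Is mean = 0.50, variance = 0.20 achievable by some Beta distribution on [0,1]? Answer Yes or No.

Yes

For any Beta, Var(X) < E[X]·(1−E[X]).
Here μ(1−μ) = 0.50×0.50 = 0.2500, and 0.20 < 0.2500.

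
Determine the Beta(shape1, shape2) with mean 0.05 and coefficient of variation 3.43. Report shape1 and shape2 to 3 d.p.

shape1 = 0.031, shape2 = 0.584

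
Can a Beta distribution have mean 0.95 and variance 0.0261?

Yes

The Beta variance bound is σ² < μ(1−μ).
Here μ(1−μ) = 0.95×0.05 = 0.0475, and 0.0261 < 0.0475.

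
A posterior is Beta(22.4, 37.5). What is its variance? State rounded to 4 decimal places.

α+β = 59.9 and αβ = 840.00, so Var = αβ/[(α+β)²(α+β+1)] = 840.00/218509.809 = 0.0038.

0.0038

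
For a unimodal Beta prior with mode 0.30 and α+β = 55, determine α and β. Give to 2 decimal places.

α = 16.90, β = 38.10

For α,β>1 the mode is (α−1)/(α+β−2), so α = mode·(κ−2)+1 = 0.30×53+1 = 16.90.
And β = (1−mode)·(κ−2)+1 = 0.70×53+1 = 38.10.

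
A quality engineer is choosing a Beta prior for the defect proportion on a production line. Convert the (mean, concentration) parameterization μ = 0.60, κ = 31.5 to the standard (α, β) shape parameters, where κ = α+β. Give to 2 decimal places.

Split κ in proportion μ : (1−μ): α = 0.60·31.5 = 18.90, β = 31.5 − 18.90 = 12.60.

α = 18.90, β = 12.60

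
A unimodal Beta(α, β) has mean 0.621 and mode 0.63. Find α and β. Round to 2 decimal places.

α = 17.94, β = 10.95

Let s = α+β. Mean gives α = μs = 0.621s; mode gives (α−1)/(s−2) = 0.63.
Substituting: 0.621s − 1 = 0.63(s−2) = 0.63s − 1.26, so -0.009s = -0.26 and s = 28.8889.
Then α = 0.621×28.8889 = 17.94 and β = s−α = 10.95.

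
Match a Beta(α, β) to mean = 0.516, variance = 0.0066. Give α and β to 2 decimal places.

Let s = α+β. The Beta variance is μ(1−μ)/(s+1).
So s+1 = μ(1−μ)/σ² = (0.516×0.484)/0.0066 = 0.249744/0.0066 = 37.8400, giving s = 36.8400.
Then α = μs = 0.516×36.8400 = 19.01 and β = (1−μ)s = 0.484×36.8400 = 17.83.

α = 19.01, β = 17.83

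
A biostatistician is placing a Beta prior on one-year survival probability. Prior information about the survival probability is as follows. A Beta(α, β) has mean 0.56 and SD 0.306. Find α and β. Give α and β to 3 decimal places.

Variance = 0.306² = 0.093636. The moment-matching identity α+β = μ(1−μ)/Var − 1 gives
α+β = 0.2464/0.093636 − 1 = 1.6315, so α = μ·1.6315 = 0.914 and β = (1−μ)·1.6315 = 0.718.

α = 0.914, β = 0.718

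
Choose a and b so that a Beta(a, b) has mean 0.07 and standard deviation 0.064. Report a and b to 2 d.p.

a = 1.04, b = 13.85

Variance = 0.064² = 0.004096. The moment-matching identity a+b = μ(1−μ)/Var − 1 gives
a+b = 0.0651/0.004096 − 1 = 14.8936, so a = μ·14.8936 = 1.04 and b = (1−μ)·14.8936 = 13.85.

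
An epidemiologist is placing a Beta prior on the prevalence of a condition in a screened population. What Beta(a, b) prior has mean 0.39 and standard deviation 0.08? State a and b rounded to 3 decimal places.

Variance = 0.08² = 0.0064. The moment-matching identity a+b = μ(1−μ)/Var − 1 gives
a+b = 0.2379/0.0064 − 1 = 36.1719, so a = μ·36.1719 = 14.107 and b = (1−μ)·36.1719 = 22.065.

a = 14.107, b = 22.065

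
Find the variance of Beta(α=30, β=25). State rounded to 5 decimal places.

0.00443

μ = 30/55 = 0.545455; Var = μ(1−μ)/(α+β+1) = 0.2479339/56 = 0.00443.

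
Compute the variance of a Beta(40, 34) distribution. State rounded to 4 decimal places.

0.0033

μ = 40/74 = 0.540541; Var = μ(1−μ)/(α+β+1) = 0.2483565/75 = 0.0033.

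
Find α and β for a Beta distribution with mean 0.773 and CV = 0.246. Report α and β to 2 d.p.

α = 2.98, β = 0.87

σ = CV·μ = 0.246×0.773 = 0.19016, so σ² = 0.036160.
s+1 = μ(1−μ)/σ² = 0.175471/0.036160 = 4.8526, so s = α+β = 3.8526.
α = μs = 2.98, β = (1−μ)s = 0.87.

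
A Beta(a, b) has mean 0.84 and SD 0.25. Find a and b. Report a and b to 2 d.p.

a = 0.97, b = 0.18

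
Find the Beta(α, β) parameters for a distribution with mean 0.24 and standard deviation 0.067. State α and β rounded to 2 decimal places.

σ² = 0.067² = 0.004489.
With s = α+β, Var = μ(1−μ)/(s+1), so s+1 = (0.24×0.76)/0.004489 = 40.6327 and s = 39.6327.
α = μs = 9.51, β = (1−μ)s = 30.12.

α = 9.51, β = 30.12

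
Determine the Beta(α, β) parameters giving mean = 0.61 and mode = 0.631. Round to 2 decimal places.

α = 7.61, β = 4.87

Let s = α+β. Mean gives α = μs = 0.61s; mode gives (α−1)/(s−2) = 0.631.
Substituting: 0.61s − 1 = 0.631(s−2) = 0.631s − 1.262, so -0.021s = -0.262 and s = 12.4762.
Then α = 0.61×12.4762 = 7.61 and β = s−α = 4.87.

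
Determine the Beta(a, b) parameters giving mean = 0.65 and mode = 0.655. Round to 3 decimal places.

Let s = a+b. Mean gives a = μs = 0.65s; mode gives (a−1)/(s−2) = 0.655.
Substituting: 0.65s − 1 = 0.655(s−2) = 0.655s − 1.310, so -0.005s = -0.310 and s = 62.0000.
Then a = 0.65×62.0000 = 40.300 and b = s−a = 21.700.

a = 40.300, b = 21.700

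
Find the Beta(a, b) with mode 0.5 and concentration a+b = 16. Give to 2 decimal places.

a = 8.00, b = 8.00

Since the density peak of Beta(a,b) is at (a−1)/(a+b−2),
a = 1 + 0.5(16−2) = 8.00 and b = 16 − 8.00 = 8.00.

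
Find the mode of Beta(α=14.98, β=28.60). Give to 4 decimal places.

With α,β > 1, mode = (α−1)/(α+β−2) = 13.98/41.58 = 0.3362.

0.3362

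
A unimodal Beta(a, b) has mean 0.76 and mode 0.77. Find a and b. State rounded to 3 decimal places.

With s = a+b: μ = a/s and mode = (a−1)/(s−2). Eliminating a = μs,
μs − 1 = m(s−2) ⇒ s(μ−m) = 1−2m ⇒ s = -0.54/-0.01 = 54.0000.
So a = μs = 41.040, b = (1−μ)s = 12.960.

a = 41.040, b = 12.960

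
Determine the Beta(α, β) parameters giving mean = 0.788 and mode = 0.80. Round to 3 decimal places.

α = 39.400, β = 10.600

With s = α+β: μ = α/s and mode = (α−1)/(s−2). Eliminating α = μs,
μs − 1 = m(s−2) ⇒ s(μ−m) = 1−2m ⇒ s = -0.60/-0.012 = 50.0000.
So α = μs = 39.400, β = (1−μ)s = 10.600.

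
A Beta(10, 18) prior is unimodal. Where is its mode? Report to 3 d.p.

With α,β > 1, mode = (α−1)/(α+β−2) = 9/26 = 0.346.

0.346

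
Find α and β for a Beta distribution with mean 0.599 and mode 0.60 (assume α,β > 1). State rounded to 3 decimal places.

α = 119.800, β = 80.200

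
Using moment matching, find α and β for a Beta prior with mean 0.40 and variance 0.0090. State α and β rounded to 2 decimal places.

α = 10.27, β = 15.40

Write ν = α+β; then α = μν and Var = μ(1−μ)/(ν+1).
ν = μ(1−μ)/Var − 1 = 0.2400/0.0090 − 1 = 25.6667.
α = 0.40·25.6667 = 10.27, β = 0.60·25.6667 = 15.40.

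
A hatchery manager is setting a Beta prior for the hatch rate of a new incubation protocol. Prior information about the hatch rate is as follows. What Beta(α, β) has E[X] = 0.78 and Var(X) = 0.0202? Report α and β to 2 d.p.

α = 5.85, β = 1.65

By moment matching, α+β = μ(1−μ)/σ² − 1 = (0.78·0.22)/0.0202 − 1 = 8.4950 − 1 = 7.4950.
Since α/(α+β) = μ, α = 0.78·7.4950 = 5.85 and β = 0.22·7.4950 = 1.65.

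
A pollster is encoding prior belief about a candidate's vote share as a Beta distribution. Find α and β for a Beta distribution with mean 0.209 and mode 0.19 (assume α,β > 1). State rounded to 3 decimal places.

α = 6.820, β = 25.812

Let s = α+β. Mean gives α = μs = 0.209s; mode gives (α−1)/(s−2) = 0.19.
Substituting: 0.209s − 1 = 0.19(s−2) = 0.19s − 0.38, so 0.019s = 0.62 and s = 32.6316.
Then α = 0.209×32.6316 = 6.820 and β = s−α = 25.812.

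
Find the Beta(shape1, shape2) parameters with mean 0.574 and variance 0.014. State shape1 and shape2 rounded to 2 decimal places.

Let s = shape1+shape2. The Beta variance is μ(1−μ)/(s+1).
So s+1 = μ(1−μ)/σ² = (0.574×0.426)/0.014 = 0.244524/0.014 = 17.4660, giving s = 16.4660.
Then shape1 = μs = 0.574×16.4660 = 9.45 and shape2 = (1−μ)s = 0.426×16.4660 = 7.01.

shape1 = 9.45, shape2 = 7.01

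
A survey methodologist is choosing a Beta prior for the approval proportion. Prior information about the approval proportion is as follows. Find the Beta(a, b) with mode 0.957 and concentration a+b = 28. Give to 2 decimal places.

a = 25.88, b = 2.12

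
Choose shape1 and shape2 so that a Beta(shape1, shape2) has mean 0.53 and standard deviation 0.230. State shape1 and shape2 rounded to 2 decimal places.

shape1 = 1.97, shape2 = 1.74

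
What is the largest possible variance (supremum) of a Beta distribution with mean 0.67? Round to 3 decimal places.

0.221

Var = μ(1−μ)/(α+β+1), which approaches μ(1−μ) as α+β → 0.
So the supremum is μ(1−μ) = 0.67×0.33 = 0.221.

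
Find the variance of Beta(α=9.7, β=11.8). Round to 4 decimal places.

Var = αβ/[(α+β)²(α+β+1)] = (9.7×11.8)/(21.5²×22.5) = 114.46/10400.625 = 0.0110.

0.0110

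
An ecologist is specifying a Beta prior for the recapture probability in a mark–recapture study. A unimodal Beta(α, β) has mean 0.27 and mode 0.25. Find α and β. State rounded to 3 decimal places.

Let s = α+β. Mean gives α = μs = 0.27s; mode gives (α−1)/(s−2) = 0.25.
Substituting: 0.27s − 1 = 0.25(s−2) = 0.25s − 0.50, so 0.02s = 0.50 and s = 25.0000.
Then α = 0.27×25.0000 = 6.750 and β = s−α = 18.250.

α = 6.750, β = 18.250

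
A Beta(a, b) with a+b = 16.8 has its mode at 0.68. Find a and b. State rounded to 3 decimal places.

For a,b>1 the mode is (a−1)/(a+b−2), so a = mode·(κ−2)+1 = 0.68×14.8+1 = 11.064.
And b = (1−mode)·(κ−2)+1 = 0.32×14.8+1 = 5.736.

a = 11.064, b = 5.736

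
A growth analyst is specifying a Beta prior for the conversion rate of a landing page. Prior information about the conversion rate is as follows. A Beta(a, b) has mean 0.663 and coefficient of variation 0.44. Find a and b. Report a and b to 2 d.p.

a = 1.08, b = 0.55

σ = CV·μ = 0.44×0.663 = 0.29172, so σ² = 0.085101.
s+1 = μ(1−μ)/σ² = 0.223431/0.085101 = 2.6255, so s = a+b = 1.6255.
a = μs = 1.08, b = (1−μ)s = 0.55.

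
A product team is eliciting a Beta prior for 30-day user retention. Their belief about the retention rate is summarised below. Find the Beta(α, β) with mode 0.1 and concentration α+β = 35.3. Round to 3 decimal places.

Mode = (α−1)/(κ−2) with κ = α+β, so α−1 = 0.1·33.3 = 3.330.
α = 4.330; β = κ − α = 30.970.

α = 4.330, β = 30.970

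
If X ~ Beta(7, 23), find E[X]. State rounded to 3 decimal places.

E[X] = α/(α+β) = 7/30 = 0.233.

0.233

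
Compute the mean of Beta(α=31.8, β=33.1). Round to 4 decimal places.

0.4900

E[X] = α/(α+β) = 31.8/64.9 = 0.4900.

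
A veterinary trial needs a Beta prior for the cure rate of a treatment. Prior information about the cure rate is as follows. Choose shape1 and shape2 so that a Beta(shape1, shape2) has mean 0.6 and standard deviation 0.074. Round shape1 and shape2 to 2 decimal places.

shape1 = 25.70, shape2 = 17.13

Variance = 0.074² = 0.005476. The moment-matching identity shape1+shape2 = μ(1−μ)/Var − 1 gives
shape1+shape2 = 0.24/0.005476 − 1 = 42.8276, so shape1 = μ·42.8276 = 25.70 and shape2 = (1−μ)·42.8276 = 17.13.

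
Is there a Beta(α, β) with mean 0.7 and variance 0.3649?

No

The Beta variance bound is σ² < μ(1−μ).
Here μ(1−μ) = 0.7×0.3 = 0.21, and 0.3649 ≥ 0.21.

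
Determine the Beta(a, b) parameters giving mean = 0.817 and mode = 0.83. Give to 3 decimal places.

a = 41.478, b = 9.291

With s = a+b: μ = a/s and mode = (a−1)/(s−2). Eliminating a = μs,
μs − 1 = m(s−2) ⇒ s(μ−m) = 1−2m ⇒ s = -0.66/-0.013 = 50.7692.
So a = μs = 41.478, b = (1−μ)s = 9.291.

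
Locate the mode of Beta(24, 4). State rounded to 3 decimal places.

0.885

With α,β > 1, mode = (α−1)/(α+β−2) = 23/26 = 0.885.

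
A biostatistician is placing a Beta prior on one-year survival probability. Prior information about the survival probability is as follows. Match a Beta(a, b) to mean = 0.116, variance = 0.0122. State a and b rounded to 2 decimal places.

a = 0.86, b = 6.55

Let s = a+b. The Beta variance is μ(1−μ)/(s+1).
So s+1 = μ(1−μ)/σ² = (0.116×0.884)/0.0122 = 0.102544/0.0122 = 8.4052, giving s = 7.4052.
Then a = μs = 0.116×7.4052 = 0.86 and b = (1−μ)s = 0.884×7.4052 = 6.55.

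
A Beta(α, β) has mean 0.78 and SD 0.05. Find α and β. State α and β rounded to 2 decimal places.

First σ² = 0.0025. Setting α = μn, β = (1−μ)n with n = α+β,
μ(1−μ)/(n+1) = 0.0025 ⇒ n+1 = 0.1716/0.0025 = 68.6400 ⇒ n = 67.6400.
Hence α = 0.78×67.6400 = 52.76, β = 0.22×67.6400 = 14.88.

α = 52.76, β = 14.88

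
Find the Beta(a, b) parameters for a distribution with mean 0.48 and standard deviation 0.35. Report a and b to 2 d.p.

Variance = 0.35² = 0.1225. The moment-matching identity a+b = μ(1−μ)/Var − 1 gives
a+b = 0.2496/0.1225 − 1 = 1.0376, so a = μ·1.0376 = 0.50 and b = (1−μ)·1.0376 = 0.54.

a = 0.50, b = 0.54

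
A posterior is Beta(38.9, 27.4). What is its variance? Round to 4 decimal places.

0.0036

α+β = 66.3 and αβ = 1065.86, so Var = αβ/[(α+β)²(α+β+1)] = 1065.86/295829.937 = 0.0036.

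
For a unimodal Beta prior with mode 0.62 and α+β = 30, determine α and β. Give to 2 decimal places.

α = 18.36, β = 11.64

Since the density peak of Beta(α,β) is at (α−1)/(α+β−2),
α = 1 + 0.62(30−2) = 18.36 and β = 30 − 18.36 = 11.64.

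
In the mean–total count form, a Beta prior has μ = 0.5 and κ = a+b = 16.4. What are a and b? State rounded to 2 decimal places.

Split κ in proportion μ : (1−μ): a = 0.5·16.4 = 8.20, b = 16.4 − 8.20 = 8.20.

a = 8.20, b = 8.20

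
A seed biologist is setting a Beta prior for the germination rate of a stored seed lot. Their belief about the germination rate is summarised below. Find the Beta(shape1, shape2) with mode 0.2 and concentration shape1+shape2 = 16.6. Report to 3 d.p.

Since the density peak of Beta(shape1,shape2) is at (shape1−1)/(shape1+shape2−2),
shape1 = 1 + 0.2(16.6−2) = 3.920 and shape2 = 16.6 − 3.920 = 12.680.

shape1 = 3.920, shape2 = 12.680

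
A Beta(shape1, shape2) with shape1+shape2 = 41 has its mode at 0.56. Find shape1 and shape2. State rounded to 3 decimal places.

For shape1,shape2>1 the mode is (shape1−1)/(shape1+shape2−2), so shape1 = mode·(κ−2)+1 = 0.56×39+1 = 22.840.
And shape2 = (1−mode)·(κ−2)+1 = 0.44×39+1 = 18.160.

shape1 = 22.840, shape2 = 18.160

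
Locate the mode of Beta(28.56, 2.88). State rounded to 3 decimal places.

0.936

The density x^(α−1)(1−x)^(β−1) is maximised at (α−1)/(α+β−2) = 27.56/29.44 = 0.936.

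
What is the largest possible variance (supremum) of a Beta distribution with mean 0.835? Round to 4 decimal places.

Var = μ(1−μ)/(α+β+1), which approaches μ(1−μ) as α+β → 0.
So the supremum is μ(1−μ) = 0.835×0.165 = 0.1378.

0.1378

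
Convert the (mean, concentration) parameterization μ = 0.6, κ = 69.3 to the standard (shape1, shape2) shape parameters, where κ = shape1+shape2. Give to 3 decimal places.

shape1 = 41.580, shape2 = 27.720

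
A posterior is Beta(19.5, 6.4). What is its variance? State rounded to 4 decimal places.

0.0069

α+β = 25.9 and αβ = 124.80, so Var = αβ/[(α+β)²(α+β+1)] = 124.80/18044.789 = 0.0069.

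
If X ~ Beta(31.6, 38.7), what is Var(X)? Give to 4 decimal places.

α+β = 70.3 and αβ = 1222.92, so Var = αβ/[(α+β)²(α+β+1)] = 1222.92/352371.017 = 0.0035.

0.0035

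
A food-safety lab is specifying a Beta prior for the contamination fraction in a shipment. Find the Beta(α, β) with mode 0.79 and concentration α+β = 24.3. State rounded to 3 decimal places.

α = 18.617, β = 5.683

For α,β>1 the mode is (α−1)/(α+β−2), so α = mode·(κ−2)+1 = 0.79×22.3+1 = 18.617.
And β = (1−mode)·(κ−2)+1 = 0.21×22.3+1 = 5.683.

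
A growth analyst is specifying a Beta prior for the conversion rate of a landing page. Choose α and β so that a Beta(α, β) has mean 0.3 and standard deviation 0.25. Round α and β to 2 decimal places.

Variance = 0.25² = 0.0625. The moment-matching identity α+β = μ(1−μ)/Var − 1 gives
α+β = 0.21/0.0625 − 1 = 2.3600, so α = μ·2.3600 = 0.71 and β = (1−μ)·2.3600 = 1.65.

α = 0.71, β = 1.65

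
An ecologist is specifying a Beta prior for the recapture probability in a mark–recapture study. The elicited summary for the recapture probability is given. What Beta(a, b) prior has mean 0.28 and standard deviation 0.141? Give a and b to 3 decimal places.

First σ² = 0.019881. Setting a = μn, b = (1−μ)n with n = a+b,
μ(1−μ)/(n+1) = 0.019881 ⇒ n+1 = 0.2016/0.019881 = 10.1403 ⇒ n = 9.1403.
Hence a = 0.28×9.1403 = 2.559, b = 0.72×9.1403 = 6.581.

a = 2.559, b = 6.581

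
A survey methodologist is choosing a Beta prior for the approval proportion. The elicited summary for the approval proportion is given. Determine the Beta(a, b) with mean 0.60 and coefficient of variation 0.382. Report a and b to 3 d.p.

σ = CV·μ = 0.382×0.60 = 0.22920, so σ² = 0.052533.
s+1 = μ(1−μ)/σ² = 0.2400/0.052533 = 4.5686, so s = a+b = 3.5686.
a = μs = 2.141, b = (1−μ)s = 1.427.

a = 2.141, b = 1.427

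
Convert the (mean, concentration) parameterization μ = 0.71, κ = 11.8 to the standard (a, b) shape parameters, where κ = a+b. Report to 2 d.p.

a = 8.38, b = 3.42

Split κ in proportion μ : (1−μ): a = 0.71·11.8 = 8.38, b = 11.8 − 8.38 = 3.42.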